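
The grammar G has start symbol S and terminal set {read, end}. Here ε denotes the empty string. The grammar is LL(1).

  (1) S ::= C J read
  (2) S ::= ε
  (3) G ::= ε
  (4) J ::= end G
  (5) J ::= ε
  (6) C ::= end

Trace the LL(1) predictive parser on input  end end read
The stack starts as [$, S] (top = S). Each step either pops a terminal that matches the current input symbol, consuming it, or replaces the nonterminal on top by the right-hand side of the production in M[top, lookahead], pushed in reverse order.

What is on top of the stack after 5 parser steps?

step 1: stack=$ S  input=end end read $  — expand S ::= C J read
step 2: stack=$ read J C  input=end end read $  — expand C ::= end
step 3: stack=$ read J end  input=end end read $  — match end
step 4: stack=$ read J  input=end read $  — expand J ::= end G
step 5: stack=$ read G end  input=end read $  — match end
Stack after step 5: $ read G (top = G).

G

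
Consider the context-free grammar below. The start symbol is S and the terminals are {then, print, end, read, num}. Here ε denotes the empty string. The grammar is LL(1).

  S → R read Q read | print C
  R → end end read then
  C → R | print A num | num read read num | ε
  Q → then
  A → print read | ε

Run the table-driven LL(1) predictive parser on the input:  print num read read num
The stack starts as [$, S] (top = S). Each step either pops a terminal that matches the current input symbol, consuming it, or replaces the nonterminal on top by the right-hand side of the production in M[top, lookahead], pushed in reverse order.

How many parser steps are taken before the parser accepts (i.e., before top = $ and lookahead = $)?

7

step 1: stack=$ S  input=print num read read num $  — expand S → print C
step 2: stack=$ C print  input=print num read read num $  — match print
step 3: stack=$ C  input=num read read num $  — expand C → num read read num
step 4: stack=$ num read read num  input=num read read num $  — match num
step 5: stack=$ num read read  input=read read num $  — match read
step 6: stack=$ num read  input=read num $  — match read
step 7: stack=$ num  input=num $  — match num
Accept reached after 7 steps.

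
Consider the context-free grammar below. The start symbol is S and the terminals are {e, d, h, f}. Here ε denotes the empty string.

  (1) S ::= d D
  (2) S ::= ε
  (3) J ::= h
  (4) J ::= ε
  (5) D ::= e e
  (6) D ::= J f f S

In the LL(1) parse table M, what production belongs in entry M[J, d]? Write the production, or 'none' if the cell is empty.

none

FIRST(S): from S::=d D we get {d}; from S::=ε we get {ε}. So FIRST(S) = {ε, d}.
FIRST(J): from J::=h we get {h}; from J::=ε we get {ε}. So FIRST(J) = {ε, h}.
FIRST(D): from D::=e e we get {e}; from D::=J f f S we get {f, h}. So FIRST(D) = {e, f, h}.
FOLLOW(S) includes $ since S is the start symbol.
FOLLOW(J): in D::=J f f S, J is followed by f f S with FIRST {f}. Thus FOLLOW(J) = {f}.
For J ::= h: FIRST(h) = {h}, so it goes in M[J, t] for t ∈ {h}.
For J ::= ε: FIRST(ε) = {ε}, so it goes in M[J, t] for t ∈ {}; since ε ∈ FIRST, also for every t ∈ FOLLOW(J) = {f}.
None of these place a production in M[J, d].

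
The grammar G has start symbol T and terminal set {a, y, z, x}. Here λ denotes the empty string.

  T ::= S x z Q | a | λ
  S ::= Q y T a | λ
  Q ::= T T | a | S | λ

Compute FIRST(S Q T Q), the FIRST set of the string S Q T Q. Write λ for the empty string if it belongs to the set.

FIRST(T) = {λ, a, x, y}  (via S x z Q)
FIRST(S) = {λ, a, x, y}  (via Q y T a)
FIRST(Q) = {λ, a, x, y}  (via T T, S)
FIRST(S Q T Q): take FIRST of each symbol in turn, carrying on past any symbol whose FIRST contains λ; result {λ, a, x, y}.

{λ, a, x, y}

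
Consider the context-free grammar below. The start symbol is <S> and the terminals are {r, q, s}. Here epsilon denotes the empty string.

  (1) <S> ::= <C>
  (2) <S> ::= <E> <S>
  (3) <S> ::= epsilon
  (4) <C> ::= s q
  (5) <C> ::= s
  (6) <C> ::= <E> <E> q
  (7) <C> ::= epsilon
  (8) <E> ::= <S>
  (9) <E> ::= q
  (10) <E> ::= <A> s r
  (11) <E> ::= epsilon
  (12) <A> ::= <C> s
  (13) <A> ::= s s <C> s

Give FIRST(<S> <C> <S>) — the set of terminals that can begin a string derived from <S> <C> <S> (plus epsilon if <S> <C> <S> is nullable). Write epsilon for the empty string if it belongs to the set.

{epsilon, q, s}

FIRST(<S>) = {epsilon, q, s}  (via <C>, <E> <S>)
FIRST(<C>) = {epsilon, q, s}  (via <E> <E> q)
FIRST(<A>) = {q, s}  (via <C> s)
FIRST(<E>) = {epsilon, q, s}  (via <S>, <A> s r)
FIRST(<S> <C> <S>): take FIRST of each symbol in turn, carrying on past any symbol whose FIRST contains epsilon; result {epsilon, q, s}.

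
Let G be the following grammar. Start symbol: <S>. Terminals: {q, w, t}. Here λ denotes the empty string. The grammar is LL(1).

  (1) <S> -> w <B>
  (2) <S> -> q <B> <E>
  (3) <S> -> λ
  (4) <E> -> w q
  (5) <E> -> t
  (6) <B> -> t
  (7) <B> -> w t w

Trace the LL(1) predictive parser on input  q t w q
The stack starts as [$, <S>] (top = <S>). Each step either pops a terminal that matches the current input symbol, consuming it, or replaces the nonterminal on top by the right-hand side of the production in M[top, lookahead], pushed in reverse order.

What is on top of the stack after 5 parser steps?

w

     Stack        Input      Action
  1  $ <S>        q t w q $  expand <S> -> q <B> <E>
  2  $ <E> <B> q  q t w q $  match q
  3  $ <E> <B>    t w q $    expand <B> -> t
  4  $ <E> t      t w q $    match t
  5  $ <E>        w q $      expand <E> -> w q
Stack after step 5: $ q w (top = w).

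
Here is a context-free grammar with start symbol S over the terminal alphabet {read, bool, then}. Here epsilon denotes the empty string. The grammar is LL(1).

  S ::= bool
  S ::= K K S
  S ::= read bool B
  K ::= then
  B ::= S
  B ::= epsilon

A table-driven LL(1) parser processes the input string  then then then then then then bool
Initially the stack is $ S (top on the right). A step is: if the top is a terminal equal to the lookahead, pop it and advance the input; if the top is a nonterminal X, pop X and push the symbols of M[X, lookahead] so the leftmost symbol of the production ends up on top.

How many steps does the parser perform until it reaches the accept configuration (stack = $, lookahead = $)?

17

step 1: stack=$ S  input=then then then then then then bool $  — expand S ::= K K S
step 2: stack=$ S K K  input=then then then then then then bool $  — expand K ::= then
step 3: stack=$ S K then  input=then then then then then then bool $  — match then
step 4: stack=$ S K  input=then then then then then bool $  — expand K ::= then
step 5: stack=$ S then  input=then then then then then bool $  — match then
step 6: stack=$ S  input=then then then then bool $  — expand S ::= K K S
step 7: stack=$ S K K  input=then then then then bool $  — expand K ::= then
step 8: stack=$ S K then  input=then then then then bool $  — match then
step 9: stack=$ S K  input=then then then bool $  — expand K ::= then
step 10: stack=$ S then  input=then then then bool $  — match then
step 11: stack=$ S  input=then then bool $  — expand S ::= K K S
step 12: stack=$ S K K  input=then then bool $  — expand K ::= then
step 13: stack=$ S K then  input=then then bool $  — match then
step 14: stack=$ S K  input=then bool $  — expand K ::= then
step 15: stack=$ S then  input=then bool $  — match then
step 16: stack=$ S  input=bool $  — expand S ::= bool
step 17: stack=$ bool  input=bool $  — match bool
Accept reached after 17 steps.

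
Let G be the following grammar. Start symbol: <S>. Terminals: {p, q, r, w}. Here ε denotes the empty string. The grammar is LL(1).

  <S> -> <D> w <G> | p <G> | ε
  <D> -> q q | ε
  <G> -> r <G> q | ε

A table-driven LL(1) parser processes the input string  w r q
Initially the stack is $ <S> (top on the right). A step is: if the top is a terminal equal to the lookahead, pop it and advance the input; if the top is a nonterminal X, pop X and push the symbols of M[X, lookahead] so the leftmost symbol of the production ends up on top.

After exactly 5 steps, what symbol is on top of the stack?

<G>

step 1: stack=$ <S>  input=w r q $  — expand <S> -> <D> w <G>
step 2: stack=$ <G> w <D>  input=w r q $  — expand <D> -> ε
step 3: stack=$ <G> w  input=w r q $  — match w
step 4: stack=$ <G>  input=r q $  — expand <G> -> r <G> q
step 5: stack=$ q <G> r  input=r q $  — match r
Stack after step 5: $ q <G> (top = <G>).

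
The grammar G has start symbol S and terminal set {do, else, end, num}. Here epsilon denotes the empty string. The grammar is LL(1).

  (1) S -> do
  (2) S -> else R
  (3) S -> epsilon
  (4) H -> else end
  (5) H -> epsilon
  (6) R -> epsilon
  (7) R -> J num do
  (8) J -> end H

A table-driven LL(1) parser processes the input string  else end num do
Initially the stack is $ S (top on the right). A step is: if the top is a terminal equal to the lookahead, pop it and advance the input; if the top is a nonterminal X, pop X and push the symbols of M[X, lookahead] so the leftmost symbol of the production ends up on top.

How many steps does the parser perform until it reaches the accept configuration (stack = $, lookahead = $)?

     Stack           Input              Action
  1  $ S             else end num do $  expand S -> else R
  2  $ R else        else end num do $  match else
  3  $ R             end num do $       expand R -> J num do
  4  $ do num J      end num do $       expand J -> end H
  5  $ do num H end  end num do $       match end
  6  $ do num H      num do $           expand H -> epsilon
  7  $ do num        num do $           match num
  8  $ do            do $               match do
Accept reached after 8 steps.

8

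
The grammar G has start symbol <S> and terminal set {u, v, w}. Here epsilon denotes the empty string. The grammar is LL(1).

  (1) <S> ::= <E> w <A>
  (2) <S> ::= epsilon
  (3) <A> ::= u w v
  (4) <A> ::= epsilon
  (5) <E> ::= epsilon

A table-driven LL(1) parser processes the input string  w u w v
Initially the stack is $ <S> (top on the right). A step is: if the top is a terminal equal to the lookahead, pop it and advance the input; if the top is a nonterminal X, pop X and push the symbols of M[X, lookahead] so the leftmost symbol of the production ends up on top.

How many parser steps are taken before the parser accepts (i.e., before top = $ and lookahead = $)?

     Stack        Input      Action
  1  $ <S>        w u w v $  expand <S> ::= <E> w <A>
  2  $ <A> w <E>  w u w v $  expand <E> ::= epsilon
  3  $ <A> w      w u w v $  match w
  4  $ <A>        u w v $    expand <A> ::= u w v
  5  $ v w u      u w v $    match u
  6  $ v w        w v $      match w
  7  $ v          v $        match v
Accept reached after 7 steps.

7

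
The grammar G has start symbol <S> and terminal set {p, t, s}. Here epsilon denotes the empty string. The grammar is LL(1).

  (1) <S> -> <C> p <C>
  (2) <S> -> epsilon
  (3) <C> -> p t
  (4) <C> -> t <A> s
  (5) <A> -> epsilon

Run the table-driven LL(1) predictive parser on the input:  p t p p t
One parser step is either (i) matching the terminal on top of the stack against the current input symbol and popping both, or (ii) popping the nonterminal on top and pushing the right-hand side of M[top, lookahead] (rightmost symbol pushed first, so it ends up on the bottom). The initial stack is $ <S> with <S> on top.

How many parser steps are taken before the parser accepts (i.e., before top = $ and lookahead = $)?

     Stack        Input        Action
  1  $ <S>        p t p p t $  expand <S> -> <C> p <C>
  2  $ <C> p <C>  p t p p t $  expand <C> -> p t
  3  $ <C> p t p  p t p p t $  match p
  4  $ <C> p t    t p p t $    match t
  5  $ <C> p      p p t $      match p
  6  $ <C>        p t $        expand <C> -> p t
  7  $ t p        p t $        match p
  8  $ t          t $          match t
Accept reached after 8 steps.

8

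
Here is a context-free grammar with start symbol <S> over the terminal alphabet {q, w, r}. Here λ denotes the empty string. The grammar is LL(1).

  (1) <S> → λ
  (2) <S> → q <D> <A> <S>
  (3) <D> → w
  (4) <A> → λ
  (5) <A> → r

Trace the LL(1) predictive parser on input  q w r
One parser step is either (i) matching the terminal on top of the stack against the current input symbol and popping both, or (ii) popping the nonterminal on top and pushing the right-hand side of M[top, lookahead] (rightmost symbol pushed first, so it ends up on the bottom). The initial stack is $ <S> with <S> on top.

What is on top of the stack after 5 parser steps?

r

     Stack            Input    Action
  1  $ <S>            q w r $  expand <S> → q <D> <A> <S>
  2  $ <S> <A> <D> q  q w r $  match q
  3  $ <S> <A> <D>    w r $    expand <D> → w
  4  $ <S> <A> w      w r $    match w
  5  $ <S> <A>        r $      expand <A> → r
Stack after step 5: $ <S> r (top = r).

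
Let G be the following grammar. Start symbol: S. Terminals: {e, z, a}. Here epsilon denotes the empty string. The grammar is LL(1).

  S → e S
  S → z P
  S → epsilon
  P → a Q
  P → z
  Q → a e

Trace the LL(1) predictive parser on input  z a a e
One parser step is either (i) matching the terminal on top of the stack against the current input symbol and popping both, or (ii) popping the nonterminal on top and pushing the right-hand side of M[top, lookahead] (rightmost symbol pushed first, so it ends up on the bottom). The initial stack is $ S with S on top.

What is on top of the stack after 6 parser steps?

step 1: stack=$ S  input=z a a e $  — expand S → z P
step 2: stack=$ P z  input=z a a e $  — match z
step 3: stack=$ P  input=a a e $  — expand P → a Q
step 4: stack=$ Q a  input=a a e $  — match a
step 5: stack=$ Q  input=a e $  — expand Q → a e
step 6: stack=$ e a  input=a e $  — match a
Stack after step 6: $ e (top = e).

e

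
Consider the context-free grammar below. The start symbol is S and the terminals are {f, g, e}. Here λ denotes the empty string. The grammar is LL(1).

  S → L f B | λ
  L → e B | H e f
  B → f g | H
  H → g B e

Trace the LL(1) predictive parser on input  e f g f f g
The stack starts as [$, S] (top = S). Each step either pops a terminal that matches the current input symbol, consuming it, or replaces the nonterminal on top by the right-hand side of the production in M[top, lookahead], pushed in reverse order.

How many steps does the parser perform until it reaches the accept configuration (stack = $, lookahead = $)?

step 1: stack=$ S  input=e f g f f g $  — expand S → L f B
step 2: stack=$ B f L  input=e f g f f g $  — expand L → e B
step 3: stack=$ B f B e  input=e f g f f g $  — match e
step 4: stack=$ B f B  input=f g f f g $  — expand B → f g
step 5: stack=$ B f g f  input=f g f f g $  — match f
step 6: stack=$ B f g  input=g f f g $  — match g
step 7: stack=$ B f  input=f f g $  — match f
step 8: stack=$ B  input=f g $  — expand B → f g
step 9: stack=$ g f  input=f g $  — match f
step 10: stack=$ g  input=g $  — match g
Accept reached after 10 steps.

10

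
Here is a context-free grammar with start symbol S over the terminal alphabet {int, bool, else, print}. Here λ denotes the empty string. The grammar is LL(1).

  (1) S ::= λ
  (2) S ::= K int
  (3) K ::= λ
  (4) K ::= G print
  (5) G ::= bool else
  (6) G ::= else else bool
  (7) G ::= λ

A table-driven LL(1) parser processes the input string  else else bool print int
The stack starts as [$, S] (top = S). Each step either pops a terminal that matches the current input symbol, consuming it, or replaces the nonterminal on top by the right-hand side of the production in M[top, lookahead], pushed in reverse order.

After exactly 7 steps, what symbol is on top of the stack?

int

step 1: stack=$ S  input=else else bool print int $  — expand S ::= K int
step 2: stack=$ int K  input=else else bool print int $  — expand K ::= G print
step 3: stack=$ int print G  input=else else bool print int $  — expand G ::= else else bool
step 4: stack=$ int print bool else else  input=else else bool print int $  — match else
step 5: stack=$ int print bool else  input=else bool print int $  — match else
step 6: stack=$ int print bool  input=bool print int $  — match bool
step 7: stack=$ int print  input=print int $  — match print
Stack after step 7: $ int (top = int).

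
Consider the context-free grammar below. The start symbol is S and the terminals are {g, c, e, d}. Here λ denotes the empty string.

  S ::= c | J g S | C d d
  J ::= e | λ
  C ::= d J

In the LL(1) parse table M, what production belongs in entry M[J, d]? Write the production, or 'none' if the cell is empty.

FIRST(J) = {λ, e}
FIRST(C) = {d}
FIRST(S) = {c, d, e, g}  (via J g S, C d d)
FOLLOW(S) includes $ since S is the start symbol.
FOLLOW(C): in S::=C d d, C is followed by d d with FIRST {d}. Thus FOLLOW(C) = {d}.
FOLLOW(J): in S::=J g S, J is followed by g S with FIRST {g}; in C::=d J, the suffix after J is empty, so FOLLOW(J) ⊇ FOLLOW(C) = {d}. Thus FOLLOW(J) = {d, g}.
For J ::= e: FIRST(e) = {e}, so it goes in M[J, t] for t ∈ {e}.
For J ::= λ: FIRST(λ) = {λ}, so it goes in M[J, t] for t ∈ {}; since λ ∈ FIRST, also for every t ∈ FOLLOW(J) = {d, g}.

J ::= λ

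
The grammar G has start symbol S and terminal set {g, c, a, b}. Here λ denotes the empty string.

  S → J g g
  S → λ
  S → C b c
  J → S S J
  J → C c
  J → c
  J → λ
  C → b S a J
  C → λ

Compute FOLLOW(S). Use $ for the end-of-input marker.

FIRST(C) = {λ, b}
FIRST(S) = {λ, b, c, g}  (via J g g, C b c)
FIRST(J) = {λ, b, c, g}  (via S S J, C c)
FOLLOW(S) includes $ since S is the start symbol.
FOLLOW(C): in S→C b c, C is followed by b c with FIRST {b}; in J→C c, C is followed by c with FIRST {c}. Thus FOLLOW(C) = {b, c}.
FOLLOW(J): in S→J g g, J is followed by g g with FIRST {g}; in J→S S J, the suffix after J is empty (adds nothing new); in C→b S a J, the suffix after J is empty, so FOLLOW(J) ⊇ FOLLOW(C) = {b, c}. Thus FOLLOW(J) = {b, c, g}.
FOLLOW(S): in J→S S J (occurrence 1), S is followed by S J with FIRST {λ, b, c, g}; in J→S S J (occurrence 1), the suffix after S is nullable, so FOLLOW(S) ⊇ FOLLOW(J) = {b, c, g}; in J→S S J (occurrence 2), S is followed by J with FIRST {λ, b, c, g}; in J→S S J (occurrence 2), the suffix after S is nullable, so FOLLOW(S) ⊇ FOLLOW(J) = {b, c, g}; in C→b S a J, S is followed by a J with FIRST {a}. Thus FOLLOW(S) = {$, a, b, c, g}.

{$, a, b, c, g}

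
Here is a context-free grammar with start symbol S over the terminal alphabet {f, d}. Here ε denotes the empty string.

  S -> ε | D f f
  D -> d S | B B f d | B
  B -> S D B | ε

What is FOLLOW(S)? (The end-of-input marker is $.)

FIRST(S) = {ε, d, f}  (via D f f)
FIRST(D) = {ε, d, f}  (via B B f d, B)
FIRST(B) = {ε, d, f}  (via S D B)
FOLLOW(S) includes $ since S is the start symbol.
FOLLOW(S): in D->d S, the suffix after S is empty, so FOLLOW(S) ⊇ FOLLOW(D) = {d, f}; in B->S D B, S is followed by D B with FIRST {ε, d, f}; in B->S D B, the suffix after S is nullable, so FOLLOW(S) ⊇ FOLLOW(B) = {d, f}. Thus FOLLOW(S) = {$, d, f}.
FOLLOW(D): in S->D f f, D is followed by f f with FIRST {f}; in B->S D B, D is followed by B with FIRST {ε, d, f}; in B->S D B, the suffix after D is nullable, so FOLLOW(D) ⊇ FOLLOW(B) = {d, f}. Thus FOLLOW(D) = {d, f}.
FOLLOW(B): in D->B B f d (occurrence 1), B is followed by B f d with FIRST {d, f}; in D->B B f d (occurrence 2), B is followed by f d with FIRST {f}; in D->B, the suffix after B is empty, so FOLLOW(B) ⊇ FOLLOW(D) = {d, f}; in B->S D B, the suffix after B is empty (adds nothing new). Thus FOLLOW(B) = {d, f}.

{$, d, f}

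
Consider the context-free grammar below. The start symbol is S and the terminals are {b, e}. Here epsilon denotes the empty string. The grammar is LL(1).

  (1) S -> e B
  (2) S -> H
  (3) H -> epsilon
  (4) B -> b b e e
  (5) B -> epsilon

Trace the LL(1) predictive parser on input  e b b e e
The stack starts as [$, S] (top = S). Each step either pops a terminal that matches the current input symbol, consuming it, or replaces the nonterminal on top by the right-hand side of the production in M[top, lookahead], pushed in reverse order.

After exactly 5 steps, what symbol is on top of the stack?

e

step 1: stack=$ S  input=e b b e e $  — expand S -> e B
step 2: stack=$ B e  input=e b b e e $  — match e
step 3: stack=$ B  input=b b e e $  — expand B -> b b e e
step 4: stack=$ e e b b  input=b b e e $  — match b
step 5: stack=$ e e b  input=b e e $  — match b
Stack after step 5: $ e e (top = e).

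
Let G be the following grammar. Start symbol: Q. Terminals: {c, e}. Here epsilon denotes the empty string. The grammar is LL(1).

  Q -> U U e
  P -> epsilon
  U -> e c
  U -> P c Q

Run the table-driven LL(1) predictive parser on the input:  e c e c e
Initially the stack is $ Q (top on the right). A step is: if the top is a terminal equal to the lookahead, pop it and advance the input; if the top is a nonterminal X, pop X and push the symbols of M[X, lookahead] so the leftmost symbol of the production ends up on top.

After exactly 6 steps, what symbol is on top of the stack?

     Stack      Input        Action
  1  $ Q        e c e c e $  expand Q -> U U e
  2  $ e U U    e c e c e $  expand U -> e c
  3  $ e U c e  e c e c e $  match e
  4  $ e U c    c e c e $    match c
  5  $ e U      e c e $      expand U -> e c
  6  $ e c e    e c e $      match e
Stack after step 6: $ e c (top = c).

c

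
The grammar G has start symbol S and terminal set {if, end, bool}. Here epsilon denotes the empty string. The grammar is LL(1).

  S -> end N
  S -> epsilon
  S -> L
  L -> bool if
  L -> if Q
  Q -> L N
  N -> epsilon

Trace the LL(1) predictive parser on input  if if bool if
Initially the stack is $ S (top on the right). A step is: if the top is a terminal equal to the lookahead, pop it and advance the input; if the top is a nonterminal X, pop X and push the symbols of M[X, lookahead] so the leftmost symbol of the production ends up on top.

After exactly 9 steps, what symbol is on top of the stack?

     Stack          Input            Action
  1  $ S            if if bool if $  expand S -> L
  2  $ L            if if bool if $  expand L -> if Q
  3  $ Q if         if if bool if $  match if
  4  $ Q            if bool if $     expand Q -> L N
  5  $ N L          if bool if $     expand L -> if Q
  6  $ N Q if       if bool if $     match if
  7  $ N Q          bool if $        expand Q -> L N
  8  $ N N L        bool if $        expand L -> bool if
  9  $ N N if bool  bool if $        match bool
Stack after step 9: $ N N if (top = if).

if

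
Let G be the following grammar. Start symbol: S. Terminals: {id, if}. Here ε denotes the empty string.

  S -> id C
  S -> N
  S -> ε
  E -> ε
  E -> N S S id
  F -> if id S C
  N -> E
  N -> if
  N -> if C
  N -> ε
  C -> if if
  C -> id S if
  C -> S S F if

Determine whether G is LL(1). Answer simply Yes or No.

FIRST(S) = {ε, id, if}
FIRST(E) = {ε, id, if}
FIRST(F) = {if}
FIRST(N) = {ε, id, if}
FIRST(C) = {id, if}
FOLLOW(S) = {$, id, if}
FOLLOW(E) = {$, id, if}
FOLLOW(F) = {if}
FOLLOW(N) = {$, id, if}
FOLLOW(C) = {$, id, if}
Cell M[C, id] receives both C -> id S if and C -> S S F if — the grammar is not LL(1).

No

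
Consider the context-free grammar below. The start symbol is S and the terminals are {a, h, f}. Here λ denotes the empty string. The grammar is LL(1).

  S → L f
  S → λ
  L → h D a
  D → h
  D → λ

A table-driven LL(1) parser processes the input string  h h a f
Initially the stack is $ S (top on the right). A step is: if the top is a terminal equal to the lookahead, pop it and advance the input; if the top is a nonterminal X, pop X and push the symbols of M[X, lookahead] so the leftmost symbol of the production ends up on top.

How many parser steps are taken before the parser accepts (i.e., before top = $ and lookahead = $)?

step 1: stack=$ S  input=h h a f $  — expand S → L f
step 2: stack=$ f L  input=h h a f $  — expand L → h D a
step 3: stack=$ f a D h  input=h h a f $  — match h
step 4: stack=$ f a D  input=h a f $  — expand D → h
step 5: stack=$ f a h  input=h a f $  — match h
step 6: stack=$ f a  input=a f $  — match a
step 7: stack=$ f  input=f $  — match f
Accept reached after 7 steps.

7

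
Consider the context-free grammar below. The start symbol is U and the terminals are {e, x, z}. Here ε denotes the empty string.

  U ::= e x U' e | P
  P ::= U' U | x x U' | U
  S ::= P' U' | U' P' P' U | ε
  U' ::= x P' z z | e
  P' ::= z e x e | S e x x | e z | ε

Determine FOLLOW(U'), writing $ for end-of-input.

{$, e, x, z}

FIRST(U'): from U'::=x P' z z we get {x}; from U'::=e we get {e}. So FIRST(U') = {e, x}.
FIRST(U): from U::=e x U' e we get {e}; from U::=P we get {e, x}. So FIRST(U) = {e, x}.
FIRST(P): from P::=U' U we get {e, x}; from P::=x x U' we get {x}; from P::=U we get {e, x}. So FIRST(P) = {e, x}.
FIRST(S): from S::=P' U' we get {e, x, z}; from S::=U' P' P' U we get {e, x}; from S::=ε we get {ε}. So FIRST(S) = {ε, e, x, z}.
FIRST(P'): from P'::=z e x e we get {z}; from P'::=S e x x we get {e, x, z}; from P'::=e z we get {e}; from P'::=ε we get {ε}. So FIRST(P') = {ε, e, x, z}.
FOLLOW(U) includes $ since U is the start symbol.
FOLLOW(S): in P'::=S e x x, S is followed by e x x with FIRST {e}. Thus FOLLOW(S) = {e}.
FOLLOW(P'): in S::=P' U', P' is followed by U' with FIRST {e, x}; in S::=U' P' P' U (occurrence 1), P' is followed by P' U with FIRST {e, x, z}; in S::=U' P' P' U (occurrence 2), P' is followed by U with FIRST {e, x}; in U'::=x P' z z, P' is followed by z z with FIRST {z}. Thus FOLLOW(P') = {e, x, z}.
FOLLOW(U): in P::=U' U, the suffix after U is empty, so FOLLOW(U) ⊇ FOLLOW(P) = {$, e}; in P::=U, the suffix after U is empty, so FOLLOW(U) ⊇ FOLLOW(P) = {$, e}; in S::=U' P' P' U, the suffix after U is empty, so FOLLOW(U) ⊇ FOLLOW(S) = {e}. Thus FOLLOW(U) = {$, e}.
FOLLOW(P): in U::=P, the suffix after P is empty, so FOLLOW(P) ⊇ FOLLOW(U) = {$, e}. Thus FOLLOW(P) = {$, e}.
FOLLOW(U'): in U::=e x U' e, U' is followed by e with FIRST {e}; in P::=U' U, U' is followed by U with FIRST {e, x}; in P::=x x U', the suffix after U' is empty, so FOLLOW(U') ⊇ FOLLOW(P) = {$, e}; in S::=P' U', the suffix after U' is empty, so FOLLOW(U') ⊇ FOLLOW(S) = {e}; in S::=U' P' P' U, U' is followed by P' P' U with FIRST {e, x, z}. Thus FOLLOW(U') = {$, e, x, z}.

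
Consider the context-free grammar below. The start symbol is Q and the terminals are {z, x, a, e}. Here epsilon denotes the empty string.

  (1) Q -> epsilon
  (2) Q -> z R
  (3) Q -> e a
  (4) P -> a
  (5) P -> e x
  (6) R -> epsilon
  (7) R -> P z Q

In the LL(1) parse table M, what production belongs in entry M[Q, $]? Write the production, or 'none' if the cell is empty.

FIRST(Q) = {epsilon, e, z}
FIRST(P) = {a, e}
FIRST(R) = {epsilon, a, e}  (via P z Q)
FOLLOW(Q) includes $ since Q is the start symbol.
FOLLOW(Q): in R->P z Q, the suffix after Q is empty, so FOLLOW(Q) ⊇ FOLLOW(R) = {$}. Thus FOLLOW(Q) = {$}.
FOLLOW(R): in Q->z R, the suffix after R is empty, so FOLLOW(R) ⊇ FOLLOW(Q) = {$}. Thus FOLLOW(R) = {$}.
For Q -> epsilon: FIRST(epsilon) = {epsilon}, so it goes in M[Q, t] for t ∈ {}; since epsilon ∈ FIRST, also for every t ∈ FOLLOW(Q) = {$}.
For Q -> z R: FIRST(z R) = {z}, so it goes in M[Q, t] for t ∈ {z}.
For Q -> e a: FIRST(e a) = {e}, so it goes in M[Q, t] for t ∈ {e}.

Q -> epsilon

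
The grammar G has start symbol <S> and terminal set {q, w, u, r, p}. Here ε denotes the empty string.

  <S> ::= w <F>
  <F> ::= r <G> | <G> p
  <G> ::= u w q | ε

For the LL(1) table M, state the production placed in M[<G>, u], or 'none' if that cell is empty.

<G> ::= u w q

FIRST(<S>): from <S>::=w <F> we get {w}. So FIRST(<S>) = {w}.
FIRST(<G>): from <G>::=u w q we get {u}; from <G>::=ε we get {ε}. So FIRST(<G>) = {ε, u}.
FIRST(<F>): from <F>::=r <G> we get {r}; from <F>::=<G> p we get {p, u}. So FIRST(<F>) = {p, r, u}.
FOLLOW(<S>) includes $ since <S> is the start symbol.
FOLLOW(<F>): in <S>::=w <F>, the suffix after <F> is empty, so FOLLOW(<F>) ⊇ FOLLOW(<S>) = {$}. Thus FOLLOW(<F>) = {$}.
FOLLOW(<G>): in <F>::=r <G>, the suffix after <G> is empty, so FOLLOW(<G>) ⊇ FOLLOW(<F>) = {$}; in <F>::=<G> p, <G> is followed by p with FIRST {p}. Thus FOLLOW(<G>) = {$, p}.
For <G> ::= u w q: FIRST(u w q) = {u}, so it goes in M[<G>, t] for t ∈ {u}.
For <G> ::= ε: FIRST(ε) = {ε}, so it goes in M[<G>, t] for t ∈ {}; since ε ∈ FIRST, also for every t ∈ FOLLOW(<G>) = {$, p}.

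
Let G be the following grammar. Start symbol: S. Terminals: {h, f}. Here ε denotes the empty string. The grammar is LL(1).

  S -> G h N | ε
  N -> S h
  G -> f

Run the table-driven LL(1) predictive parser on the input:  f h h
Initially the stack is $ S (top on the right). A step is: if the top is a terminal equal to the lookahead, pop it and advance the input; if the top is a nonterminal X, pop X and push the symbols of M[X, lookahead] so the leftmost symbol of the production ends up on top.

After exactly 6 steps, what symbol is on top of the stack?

     Stack    Input    Action
  1  $ S      f h h $  expand S -> G h N
  2  $ N h G  f h h $  expand G -> f
  3  $ N h f  f h h $  match f
  4  $ N h    h h $    match h
  5  $ N      h $      expand N -> S h
  6  $ h S    h $      expand S -> ε
Stack after step 6: $ h (top = h).

h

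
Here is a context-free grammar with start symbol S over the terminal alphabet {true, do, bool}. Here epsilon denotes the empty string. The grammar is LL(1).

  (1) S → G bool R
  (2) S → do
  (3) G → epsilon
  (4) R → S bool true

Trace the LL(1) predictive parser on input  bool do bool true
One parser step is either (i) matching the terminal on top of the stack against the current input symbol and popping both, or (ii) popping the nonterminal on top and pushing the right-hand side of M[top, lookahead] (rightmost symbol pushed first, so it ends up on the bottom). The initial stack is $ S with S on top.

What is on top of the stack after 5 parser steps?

step 1: stack=$ S  input=bool do bool true $  — expand S → G bool R
step 2: stack=$ R bool G  input=bool do bool true $  — expand G → epsilon
step 3: stack=$ R bool  input=bool do bool true $  — match bool
step 4: stack=$ R  input=do bool true $  — expand R → S bool true
step 5: stack=$ true bool S  input=do bool true $  — expand S → do
Stack after step 5: $ true bool do (top = do).

do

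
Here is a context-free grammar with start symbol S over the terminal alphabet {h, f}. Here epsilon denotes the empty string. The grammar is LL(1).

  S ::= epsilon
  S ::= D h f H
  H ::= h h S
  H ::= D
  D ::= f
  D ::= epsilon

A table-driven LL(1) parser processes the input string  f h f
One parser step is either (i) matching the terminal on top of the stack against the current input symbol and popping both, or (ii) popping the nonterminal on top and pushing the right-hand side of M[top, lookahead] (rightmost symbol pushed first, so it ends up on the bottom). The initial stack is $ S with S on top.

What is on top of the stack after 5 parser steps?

H

     Stack      Input    Action
  1  $ S        f h f $  expand S ::= D h f H
  2  $ H f h D  f h f $  expand D ::= f
  3  $ H f h f  f h f $  match f
  4  $ H f h    h f $    match h
  5  $ H f      f $      match f
Stack after step 5: $ H (top = H).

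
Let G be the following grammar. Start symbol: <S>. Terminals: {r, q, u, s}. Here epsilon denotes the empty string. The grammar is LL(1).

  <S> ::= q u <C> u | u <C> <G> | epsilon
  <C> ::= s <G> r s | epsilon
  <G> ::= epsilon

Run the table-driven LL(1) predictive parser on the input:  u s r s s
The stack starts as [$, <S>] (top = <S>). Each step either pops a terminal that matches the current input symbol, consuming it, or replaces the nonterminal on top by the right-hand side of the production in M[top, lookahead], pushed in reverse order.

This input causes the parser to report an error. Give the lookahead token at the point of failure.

     Stack            Input        Action
  1  $ <S>            u s r s s $  expand <S> ::= u <C> <G>
  2  $ <G> <C> u      u s r s s $  match u
  3  $ <G> <C>        s r s s $    expand <C> ::= s <G> r s
  4  $ <G> s r <G> s  s r s s $    match s
  5  $ <G> s r <G>    r s s $      expand <G> ::= epsilon
  6  $ <G> s r        r s s $      match r
  7  $ <G> s          s s $        match s
  8  $ <G>            s $          error: M[<G>, s] is empty

s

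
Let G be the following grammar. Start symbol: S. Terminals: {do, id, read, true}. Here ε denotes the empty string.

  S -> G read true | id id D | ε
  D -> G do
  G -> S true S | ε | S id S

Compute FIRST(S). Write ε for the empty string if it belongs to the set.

{ε, id, read, true}

FIRST(S) = {ε, id, read, true}  (via G read true)
FIRST(G) = {ε, id, read, true}  (via S true S, S id S)
FIRST(D) = {do, id, read, true}  (via G do)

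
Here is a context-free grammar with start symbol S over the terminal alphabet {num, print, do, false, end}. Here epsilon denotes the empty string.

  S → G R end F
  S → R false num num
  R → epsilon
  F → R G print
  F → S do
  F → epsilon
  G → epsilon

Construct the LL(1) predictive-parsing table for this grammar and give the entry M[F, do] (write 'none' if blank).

FIRST(R): from R→epsilon we get {epsilon}. So FIRST(R) = {epsilon}.
FIRST(G): from G→epsilon we get {epsilon}. So FIRST(G) = {epsilon}.
FIRST(S): from S→G R end F we get {end}; from S→R false num num we get {false}. So FIRST(S) = {end, false}.
FIRST(F): from F→R G print we get {print}; from F→S do we get {end, false}; from F→epsilon we get {epsilon}. So FIRST(F) = {epsilon, end, false, print}.
FOLLOW(S) includes $ since S is the start symbol.
FOLLOW(S): in F→S do, S is followed by do with FIRST {do}. Thus FOLLOW(S) = {$, do}.
FOLLOW(F): in S→G R end F, the suffix after F is empty, so FOLLOW(F) ⊇ FOLLOW(S) = {$, do}. Thus FOLLOW(F) = {$, do}.
For F → R G print: FIRST(R G print) = {print}, so it goes in M[F, t] for t ∈ {print}.
For F → S do: FIRST(S do) = {end, false}, so it goes in M[F, t] for t ∈ {end, false}.
For F → epsilon: FIRST(epsilon) = {epsilon}, so it goes in M[F, t] for t ∈ {}; since epsilon ∈ FIRST, also for every t ∈ FOLLOW(F) = {$, do}.

F → epsilon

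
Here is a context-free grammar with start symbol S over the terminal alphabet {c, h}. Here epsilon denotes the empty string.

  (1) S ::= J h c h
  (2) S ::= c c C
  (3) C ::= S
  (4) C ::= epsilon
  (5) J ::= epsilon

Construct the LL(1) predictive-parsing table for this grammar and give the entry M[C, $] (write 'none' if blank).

FIRST(J): from J::=epsilon we get {epsilon}. So FIRST(J) = {epsilon}.
FIRST(S): from S::=J h c h we get {h}; from S::=c c C we get {c}. So FIRST(S) = {c, h}.
FIRST(C): from C::=S we get {c, h}; from C::=epsilon we get {epsilon}. So FIRST(C) = {epsilon, c, h}.
FOLLOW(S) includes $ since S is the start symbol.
FOLLOW(S): in C::=S, the suffix after S is empty, so FOLLOW(S) ⊇ FOLLOW(C) = {$}. Thus FOLLOW(S) = {$}.
FOLLOW(C): in S::=c c C, the suffix after C is empty, so FOLLOW(C) ⊇ FOLLOW(S) = {$}. Thus FOLLOW(C) = {$}.
For C ::= S: FIRST(S) = {c, h}, so it goes in M[C, t] for t ∈ {c, h}.
For C ::= epsilon: FIRST(epsilon) = {epsilon}, so it goes in M[C, t] for t ∈ {}; since epsilon ∈ FIRST, also for every t ∈ FOLLOW(C) = {$}.

C ::= epsilon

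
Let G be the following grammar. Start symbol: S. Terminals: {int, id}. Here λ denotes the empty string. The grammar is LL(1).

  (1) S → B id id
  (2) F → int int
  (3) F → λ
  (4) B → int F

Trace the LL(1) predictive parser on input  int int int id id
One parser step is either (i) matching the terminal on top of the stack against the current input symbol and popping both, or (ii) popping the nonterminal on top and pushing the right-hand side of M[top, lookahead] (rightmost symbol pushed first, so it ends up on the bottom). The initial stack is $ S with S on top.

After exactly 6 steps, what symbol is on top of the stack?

step 1: stack=$ S  input=int int int id id $  — expand S → B id id
step 2: stack=$ id id B  input=int int int id id $  — expand B → int F
step 3: stack=$ id id F int  input=int int int id id $  — match int
step 4: stack=$ id id F  input=int int id id $  — expand F → int int
step 5: stack=$ id id int int  input=int int id id $  — match int
step 6: stack=$ id id int  input=int id id $  — match int
Stack after step 6: $ id id (top = id).

id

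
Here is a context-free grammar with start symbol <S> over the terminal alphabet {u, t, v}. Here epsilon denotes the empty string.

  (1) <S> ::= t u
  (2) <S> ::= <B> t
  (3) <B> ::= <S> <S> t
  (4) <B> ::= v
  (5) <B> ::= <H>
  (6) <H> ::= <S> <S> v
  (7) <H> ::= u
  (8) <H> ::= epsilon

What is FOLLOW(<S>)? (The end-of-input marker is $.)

{$, t, u, v}

FIRST(<S>) = {t, u, v}  (via <B> t)
FIRST(<H>) = {epsilon, t, u, v}  (via <S> <S> v)
FIRST(<B>) = {epsilon, t, u, v}  (via <S> <S> t, <H>)
FOLLOW(<S>) includes $ since <S> is the start symbol.
FOLLOW(<S>): in <B>::=<S> <S> t (occurrence 1), <S> is followed by <S> t with FIRST {t, u, v}; in <B>::=<S> <S> t (occurrence 2), <S> is followed by t with FIRST {t}; in <H>::=<S> <S> v (occurrence 1), <S> is followed by <S> v with FIRST {t, u, v}; in <H>::=<S> <S> v (occurrence 2), <S> is followed by v with FIRST {v}. Thus FOLLOW(<S>) = {$, t, u, v}.
FOLLOW(<B>): in <S>::=<B> t, <B> is followed by t with FIRST {t}. Thus FOLLOW(<B>) = {t}.
FOLLOW(<H>): in <B>::=<H>, the suffix after <H> is empty, so FOLLOW(<H>) ⊇ FOLLOW(<B>) = {t}. Thus FOLLOW(<H>) = {t}.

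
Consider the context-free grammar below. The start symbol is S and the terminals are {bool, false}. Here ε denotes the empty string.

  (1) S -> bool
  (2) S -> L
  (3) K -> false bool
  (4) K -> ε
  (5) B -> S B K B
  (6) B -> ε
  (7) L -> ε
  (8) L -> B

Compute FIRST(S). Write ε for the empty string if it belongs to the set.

{ε, bool, false}

FIRST(K) = {ε, false}
FIRST(S) = {ε, bool, false}  (via L)
FIRST(B) = {ε, bool, false}  (via S B K B)
FIRST(L) = {ε, bool, false}  (via B)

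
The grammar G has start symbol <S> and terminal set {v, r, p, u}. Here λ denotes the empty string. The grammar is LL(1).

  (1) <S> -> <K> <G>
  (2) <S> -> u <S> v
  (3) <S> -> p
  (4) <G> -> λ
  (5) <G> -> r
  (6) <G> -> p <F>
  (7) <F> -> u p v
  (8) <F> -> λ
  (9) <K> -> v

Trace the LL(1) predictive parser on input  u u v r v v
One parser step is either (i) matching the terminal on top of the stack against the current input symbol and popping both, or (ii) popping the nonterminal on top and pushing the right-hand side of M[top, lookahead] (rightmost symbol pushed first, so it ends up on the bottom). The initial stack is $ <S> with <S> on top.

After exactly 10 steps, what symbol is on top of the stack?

step 1: stack=$ <S>  input=u u v r v v $  — expand <S> -> u <S> v
step 2: stack=$ v <S> u  input=u u v r v v $  — match u
step 3: stack=$ v <S>  input=u v r v v $  — expand <S> -> u <S> v
step 4: stack=$ v v <S> u  input=u v r v v $  — match u
step 5: stack=$ v v <S>  input=v r v v $  — expand <S> -> <K> <G>
step 6: stack=$ v v <G> <K>  input=v r v v $  — expand <K> -> v
step 7: stack=$ v v <G> v  input=v r v v $  — match v
step 8: stack=$ v v <G>  input=r v v $  — expand <G> -> r
step 9: stack=$ v v r  input=r v v $  — match r
step 10: stack=$ v v  input=v v $  — match v
Stack after step 10: $ v (top = v).

v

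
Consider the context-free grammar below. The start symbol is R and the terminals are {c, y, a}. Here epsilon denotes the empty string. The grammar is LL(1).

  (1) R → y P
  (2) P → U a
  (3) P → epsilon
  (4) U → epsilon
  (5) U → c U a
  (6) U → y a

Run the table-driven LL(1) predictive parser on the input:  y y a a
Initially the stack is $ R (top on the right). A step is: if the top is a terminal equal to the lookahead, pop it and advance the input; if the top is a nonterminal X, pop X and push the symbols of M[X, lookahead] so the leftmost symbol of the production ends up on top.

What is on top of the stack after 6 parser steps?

a

     Stack    Input      Action
  1  $ R      y y a a $  expand R → y P
  2  $ P y    y y a a $  match y
  3  $ P      y a a $    expand P → U a
  4  $ a U    y a a $    expand U → y a
  5  $ a a y  y a a $    match y
  6  $ a a    a a $      match a
Stack after step 6: $ a (top = a).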